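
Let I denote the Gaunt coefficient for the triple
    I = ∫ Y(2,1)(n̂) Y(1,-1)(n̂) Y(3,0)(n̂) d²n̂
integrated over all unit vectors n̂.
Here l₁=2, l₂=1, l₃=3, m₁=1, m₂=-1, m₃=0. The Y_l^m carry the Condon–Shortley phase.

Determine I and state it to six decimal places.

Rules hold: Σm=0, L=6 even, 1≤3≤3.
N = 5·3·7 = 105
Δ = 0!·4!·2!/7! = 1/105
Racah Σ t=0..0: t=0:+1/4 = 1/4
⇒ 3j(2 1 3; 0 0 0)² = 3/35, sgn -1
Racah Σ t=0..0: t=0:+1/12 = 1/12
⇒ 3j(2 1 3; 1 -1 0)² = 1/35, sgn -1
4πI² = N·(3j₀)²·(3jₘ)² = 9/35
I = +1·√(0.257143/4π) = 0.14304817

0.143048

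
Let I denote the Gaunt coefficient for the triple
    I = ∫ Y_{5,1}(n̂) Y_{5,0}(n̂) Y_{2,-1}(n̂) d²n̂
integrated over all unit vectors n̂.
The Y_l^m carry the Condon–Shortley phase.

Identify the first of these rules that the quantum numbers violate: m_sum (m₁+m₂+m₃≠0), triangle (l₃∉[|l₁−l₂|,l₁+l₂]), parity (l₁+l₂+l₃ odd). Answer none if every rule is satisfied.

none

Σmᵢ = 0  ✓
l₃∈[|l₁−l₂|,l₁+l₂]=[0,10], have l₃=2  ✓
Σlᵢ = 12 ⇒ even  ✓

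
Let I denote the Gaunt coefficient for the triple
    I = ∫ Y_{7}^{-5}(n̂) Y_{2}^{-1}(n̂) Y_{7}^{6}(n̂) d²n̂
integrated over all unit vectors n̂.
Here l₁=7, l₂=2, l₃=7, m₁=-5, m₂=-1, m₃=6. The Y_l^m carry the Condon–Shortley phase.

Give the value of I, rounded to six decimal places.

0.196071

Checks pass: Σm=0; 16 even; l₃=7∈[5,9].
(2·7+1)(2·2+1)(2·7+1) = 1125
Δ: 2! 12! 2! / 17! → 1/185640
sum: t=0:+1/2419200 t=1:−1/518400 t=2:+1/2419200 = -1/907200
3j²(7 2 7; 0 0 0) = Δ·Π!·Σ² = 56/3315  (sign +1)
sum: t=0:+1/958003200 t=1:−1/79833600 = -1/87091200
3j²(7 2 7; -5 -1 6) = Δ·Π!·Σ² = 121/4760  (sign +1)
combine: 4πI² = 1125·56/3315·121/4760 = 1815/3757
take √, sign +1: I = 0.19607074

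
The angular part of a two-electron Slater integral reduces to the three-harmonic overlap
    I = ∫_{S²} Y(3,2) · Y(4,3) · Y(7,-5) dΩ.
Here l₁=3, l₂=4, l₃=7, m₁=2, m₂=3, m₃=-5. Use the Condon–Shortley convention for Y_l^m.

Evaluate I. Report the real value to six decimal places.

-0.268170

Rules hold: Σm=0, L=14 even, 1≤7≤7.
N = 7·9·15 = 945
Δ = 0!·6!·8!/15! = 1/45045
Racah Σ t=0..0: t=0:+1/20736 = 1/20736
⇒ 3j(3 4 7; 0 0 0)² = 35/1287, sgn -1
Racah Σ t=0..0: t=0:+1/604800 = 1/604800
⇒ 3j(3 4 7; 2 3 -5)² = 16/455, sgn +1
4πI² = N·(3j₀)²·(3jₘ)² = 1680/1859
I = -1·√(0.903712/4π) = -0.26816989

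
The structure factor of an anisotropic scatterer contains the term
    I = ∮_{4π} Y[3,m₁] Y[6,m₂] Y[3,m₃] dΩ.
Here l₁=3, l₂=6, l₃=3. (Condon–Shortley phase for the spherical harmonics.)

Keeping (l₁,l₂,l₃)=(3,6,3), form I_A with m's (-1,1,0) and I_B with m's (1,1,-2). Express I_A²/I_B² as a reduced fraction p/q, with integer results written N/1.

l's match ⇒ only the (l;m) 3-j factors differ between A and B.
A: triangle coeff Δ(3,6,3) = 1/12012; Σ_t [4,4]: t=4:+1/1728 = 1/1728; (3j)²=25/858 [(3 6 3; -1 1 0)], sign=-1
B: triangle coeff Δ(3,6,3) = 1/12012; Σ_t [2,2]: t=2:+1/5760 = 1/5760; (3j)²=5/572 [(3 6 3; 1 1 -2)], sign=-1
I_A²/I_B² = (25/858)/(5/572) = 10/3

10/3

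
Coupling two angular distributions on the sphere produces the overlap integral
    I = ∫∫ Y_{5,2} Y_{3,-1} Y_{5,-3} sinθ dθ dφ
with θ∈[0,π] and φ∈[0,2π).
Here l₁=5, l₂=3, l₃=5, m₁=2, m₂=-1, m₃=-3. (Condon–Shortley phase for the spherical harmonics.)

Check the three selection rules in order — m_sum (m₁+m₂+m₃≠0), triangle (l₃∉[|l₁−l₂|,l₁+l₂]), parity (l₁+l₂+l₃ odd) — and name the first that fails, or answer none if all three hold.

m_sum

m₁+m₂+m₃ = 2 − 1 − 3 = -2  ✗
triangle: |5−3|=2 ≤ l₃=5 ≤ 5+3=8
parity: l₁+l₂+l₃ = 13 is odd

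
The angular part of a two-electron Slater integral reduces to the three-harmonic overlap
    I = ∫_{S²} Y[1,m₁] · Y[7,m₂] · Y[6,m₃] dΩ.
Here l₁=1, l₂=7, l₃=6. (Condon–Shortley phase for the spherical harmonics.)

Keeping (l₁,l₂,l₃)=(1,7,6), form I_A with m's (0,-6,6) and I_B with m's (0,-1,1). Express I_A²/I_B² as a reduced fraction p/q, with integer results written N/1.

Same 1,7,6: normalisation and zero-m 3j drop out of the ratio.
A: Δ: 2! 0! 12! / 15! → 1/1365; sum: t=1:−1/479001600 = -1/479001600; 3j²(1 7 6; 0 -6 6) = Δ·Π!·Σ² = 1/105  (sign -1)
B: Δ: 2! 0! 12! / 15! → 1/1365; sum: t=1:−1/604800 = -1/604800; 3j²(1 7 6; 0 -1 1) = Δ·Π!·Σ² = 16/455  (sign +1)
I_A²/I_B² = (1/105)/(16/455) = 13/48

13/48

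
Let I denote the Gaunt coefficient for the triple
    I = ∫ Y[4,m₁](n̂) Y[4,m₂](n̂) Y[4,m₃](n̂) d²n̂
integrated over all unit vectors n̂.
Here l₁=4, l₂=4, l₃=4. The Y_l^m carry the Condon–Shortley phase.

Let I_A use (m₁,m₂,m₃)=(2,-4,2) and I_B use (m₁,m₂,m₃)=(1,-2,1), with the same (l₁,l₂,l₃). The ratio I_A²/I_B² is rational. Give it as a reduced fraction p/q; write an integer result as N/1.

Shared (l₁,l₂,l₃)=(4,4,4): N and (l;000)² cancel in I_A²/I_B².
A: Δ = 4!·4!·4!/13! = 1/450450; Racah Σ t=0..0: t=0:+1/2304 = 1/2304; ⇒ 3j(4 4 4; 2 -4 2)² = 5/143, sgn +1
B: Δ = 4!·4!·4!/13! = 1/450450; Racah Σ t=0..2: t=0:+1/576 t=1:−1/144 t=2:+1/576 = -1/288; ⇒ 3j(4 4 4; 1 -2 1)² = 20/1001, sgn +1
I_A²/I_B² = (5/143)/(20/1001) = 7/4

7/4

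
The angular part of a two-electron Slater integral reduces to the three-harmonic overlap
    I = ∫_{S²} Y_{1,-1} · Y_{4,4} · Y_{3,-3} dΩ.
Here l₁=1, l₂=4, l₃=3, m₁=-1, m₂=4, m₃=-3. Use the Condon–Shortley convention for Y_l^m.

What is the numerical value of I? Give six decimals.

0.325735

Checks pass: Σm=0; 8 even; l₃=3∈[3,5].
(2·1+1)(2·4+1)(2·3+1) = 189
Δ: 2! 0! 6! / 9! → 1/252
sum: t=1:−1/36 = -1/36
3j²(1 4 3; 0 0 0) = Δ·Π!·Σ² = 4/63  (sign +1)
sum: t=2:+1/1440 = 1/1440
3j²(1 4 3; -1 4 -3) = Δ·Π!·Σ² = 1/9  (sign +1)
combine: 4πI² = 189·4/63·1/9 = 4/3
take √, sign +1: I = 0.32573501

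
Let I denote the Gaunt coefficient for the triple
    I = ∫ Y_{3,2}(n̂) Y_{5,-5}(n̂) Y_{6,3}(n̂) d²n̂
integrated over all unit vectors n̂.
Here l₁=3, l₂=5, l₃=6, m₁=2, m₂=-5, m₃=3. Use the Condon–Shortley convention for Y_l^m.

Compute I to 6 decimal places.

0.088266

m-sum 0 ✓  L=14 even ✓  2≤6≤8 ✓
Π(2lᵢ+1) = 7×11×13 = 1001
triangle coeff Δ(3,5,6) = 1/675675
Σ_t [0,2]: t=0:+1/8640 t=1:−1/2304 t=2:+1/8640 = -7/34560
(3j)²=7/429 [(3 5 6; 0 0 0)], sign=-1
Σ_t [0,0]: t=0:+1/483840 = 1/483840
(3j)²=6/1001 [(3 5 6; 2 -5 3)], sign=-1
⇒ 4πI² = 14/143
I = (+1)√(14/143/(4π)) = 0.08826552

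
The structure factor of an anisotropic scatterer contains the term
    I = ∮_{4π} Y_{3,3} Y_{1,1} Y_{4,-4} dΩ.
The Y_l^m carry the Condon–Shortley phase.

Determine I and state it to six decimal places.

0.325735

Rules hold: Σm=0, L=8 even, 2≤4≤4.
N = 7·3·9 = 189
Δ = 0!·6!·2!/9! = 1/252
Racah Σ t=0..0: t=0:+1/36 = 1/36
⇒ 3j(3 1 4; 0 0 0)² = 4/63, sgn +1
Racah Σ t=0..0: t=0:+1/1440 = 1/1440
⇒ 3j(3 1 4; 3 1 -4)² = 1/9, sgn +1
4πI² = N·(3j₀)²·(3jₘ)² = 4/3
I = +1·√(1.33333/4π) = 0.32573501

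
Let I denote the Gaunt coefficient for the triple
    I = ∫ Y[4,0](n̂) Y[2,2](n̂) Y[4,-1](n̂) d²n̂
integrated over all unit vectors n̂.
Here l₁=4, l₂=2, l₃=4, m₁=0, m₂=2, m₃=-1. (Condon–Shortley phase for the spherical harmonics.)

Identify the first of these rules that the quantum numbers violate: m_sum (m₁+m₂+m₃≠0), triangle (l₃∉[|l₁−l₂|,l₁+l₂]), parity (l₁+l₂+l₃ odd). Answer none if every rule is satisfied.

m_sum

Σmᵢ = 1  ✗
l₃∈[|l₁−l₂|,l₁+l₂]=[2,6], have l₃=4
Σlᵢ = 10 ⇒ even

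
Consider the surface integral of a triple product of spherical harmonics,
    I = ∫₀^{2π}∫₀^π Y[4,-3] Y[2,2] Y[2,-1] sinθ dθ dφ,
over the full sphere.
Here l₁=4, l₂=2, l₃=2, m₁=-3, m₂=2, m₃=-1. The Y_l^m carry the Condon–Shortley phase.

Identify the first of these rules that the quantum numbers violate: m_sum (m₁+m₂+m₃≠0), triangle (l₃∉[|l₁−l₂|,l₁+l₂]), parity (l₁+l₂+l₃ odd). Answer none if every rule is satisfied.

m_sum

m₁+m₂+m₃ = -3 + 2 − 1 = -2  ✗
triangle: |4−2|=2 ≤ l₃=2 ≤ 4+2=6
parity: l₁+l₂+l₃ = 8 is even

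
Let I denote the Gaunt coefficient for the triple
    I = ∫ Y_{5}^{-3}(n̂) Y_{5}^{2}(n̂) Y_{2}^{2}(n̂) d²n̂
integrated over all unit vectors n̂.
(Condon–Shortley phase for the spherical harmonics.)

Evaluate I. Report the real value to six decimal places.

Σmᵢ = 1 ≠ 0, so the φ-integral vanishes; I = 0

0.000000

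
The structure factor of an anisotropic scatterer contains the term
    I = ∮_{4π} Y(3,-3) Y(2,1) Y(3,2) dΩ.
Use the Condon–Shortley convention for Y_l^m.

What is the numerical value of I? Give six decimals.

Checks pass: Σm=0; 8 even; l₃=3∈[1,5].
(2·3+1)(2·2+1)(2·3+1) = 245
Δ: 2! 4! 2! / 9! → 1/3780
sum: t=0:+1/24 t=1:−1/4 t=2:+1/24 = -1/6
3j²(3 2 3; 0 0 0) = Δ·Π!·Σ² = 4/105  (sign +1)
sum: t=2:+1/48 = 1/48
3j²(3 2 3; -3 1 2) = Δ·Π!·Σ² = 5/84  (sign -1)
combine: 4πI² = 245·4/105·5/84 = 5/9
take √, sign -1: I = -0.21026104

-0.210261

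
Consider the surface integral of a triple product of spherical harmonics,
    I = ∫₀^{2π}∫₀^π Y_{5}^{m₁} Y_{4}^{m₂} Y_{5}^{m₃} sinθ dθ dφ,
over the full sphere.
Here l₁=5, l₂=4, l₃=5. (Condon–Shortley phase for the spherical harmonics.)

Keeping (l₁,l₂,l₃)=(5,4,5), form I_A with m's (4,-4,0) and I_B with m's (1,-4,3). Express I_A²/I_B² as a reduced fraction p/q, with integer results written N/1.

3/5

Same 5,4,5: normalisation and zero-m 3j drop out of the ratio.
A: Δ: 4! 6! 4! / 15! → 1/3153150; sum: t=0:+1/69120 = 1/69120; 3j²(5 4 5; 4 -4 0) = Δ·Π!·Σ² = 2/143  (sign -1)
B: Δ: 4! 6! 4! / 15! → 1/3153150; sum: t=0:+1/27648 = 1/27648; 3j²(5 4 5; 1 -4 3) = Δ·Π!·Σ² = 10/429  (sign +1)
I_A²/I_B² = (2/143)/(10/429) = 3/5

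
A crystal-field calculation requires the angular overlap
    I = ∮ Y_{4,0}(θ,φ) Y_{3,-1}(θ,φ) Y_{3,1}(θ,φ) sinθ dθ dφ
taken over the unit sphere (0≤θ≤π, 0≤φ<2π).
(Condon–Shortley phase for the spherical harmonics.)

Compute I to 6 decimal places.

-0.025645

Rules hold: Σm=0, L=10 even, 1≤3≤7.
N = 9·7·7 = 441
Δ = 4!·4!·2!/11! = 1/34650
Racah Σ t=1..3: t=1:−1/72 t=2:+1/16 t=3:−1/72 = 5/144
⇒ 3j(4 3 3; 0 0 0)² = 2/77, sgn -1
Racah Σ t=0..2: t=0:+1/1152 t=1:−1/36 t=2:+1/32 = 5/1152
⇒ 3j(4 3 3; 0 -1 1)² = 1/1386, sgn +1
4πI² = N·(3j₀)²·(3jₘ)² = 1/121
I = -1·√(0.00826446/4π) = -0.02564498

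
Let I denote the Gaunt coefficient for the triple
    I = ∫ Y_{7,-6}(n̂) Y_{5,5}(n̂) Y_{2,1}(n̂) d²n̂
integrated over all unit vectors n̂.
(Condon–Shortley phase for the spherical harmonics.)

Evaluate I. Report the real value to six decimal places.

m-sum 0 ✓  L=14 even ✓  2≤2≤12 ✓
Π(2lᵢ+1) = 15×11×5 = 825
triangle coeff Δ(7,5,2) = 1/15015
Σ_t [5,5]: t=5:−1/57600 = -1/57600
(3j)²=21/715 [(7 5 2; 0 0 0)], sign=-1
Σ_t [10,10]: t=10:+1/21772800 = 1/21772800
(3j)²=2/105 [(7 5 2; -6 5 1)], sign=-1
⇒ 4πI² = 6/13
I = (+1)√(6/13/(4π)) = 0.19164567

0.191646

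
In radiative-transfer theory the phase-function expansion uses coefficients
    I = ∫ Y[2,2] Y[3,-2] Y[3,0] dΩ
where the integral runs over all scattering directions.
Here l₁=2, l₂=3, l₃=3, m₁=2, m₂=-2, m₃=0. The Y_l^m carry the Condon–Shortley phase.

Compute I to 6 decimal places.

-0.188063

m-sum 0 ✓  L=8 even ✓  1≤3≤5 ✓
Π(2lᵢ+1) = 5×7×7 = 245
triangle coeff Δ(2,3,3) = 1/3780
Σ_t [0,2]: t=0:+1/24 t=1:−1/4 t=2:+1/24 = -1/6
(3j)²=4/105 [(2 3 3; 0 0 0)], sign=+1
Σ_t [0,0]: t=0:+1/24 = 1/24
(3j)²=1/21 [(2 3 3; 2 -2 0)], sign=-1
⇒ 4πI² = 4/9
I = (-1)√(4/9/(4π)) = -0.18806319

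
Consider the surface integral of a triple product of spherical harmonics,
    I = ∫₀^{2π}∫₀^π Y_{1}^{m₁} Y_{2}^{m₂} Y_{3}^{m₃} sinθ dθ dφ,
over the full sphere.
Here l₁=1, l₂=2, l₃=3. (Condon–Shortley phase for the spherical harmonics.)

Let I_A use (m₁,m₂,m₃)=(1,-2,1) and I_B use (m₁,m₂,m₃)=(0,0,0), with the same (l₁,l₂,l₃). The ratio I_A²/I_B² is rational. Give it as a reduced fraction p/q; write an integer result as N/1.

l's match ⇒ only the (l;m) 3-j factors differ between A and B.
A: triangle coeff Δ(1,2,3) = 1/105; Σ_t [0,0]: t=0:+1/48 = 1/48; (3j)²=1/105 [(1 2 3; 1 -2 1)], sign=+1
B: triangle coeff Δ(1,2,3) = 1/105; Σ_t [0,0]: t=0:+1/4 = 1/4; (3j)²=3/35 [(1 2 3; 0 0 0)], sign=-1
I_A²/I_B² = (1/105)/(3/35) = 1/9

1/9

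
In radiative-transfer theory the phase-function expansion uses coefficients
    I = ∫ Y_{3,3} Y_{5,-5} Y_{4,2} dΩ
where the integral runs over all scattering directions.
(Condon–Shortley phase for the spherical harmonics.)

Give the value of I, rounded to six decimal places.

0.138791

Checks pass: Σm=0; 12 even; l₃=4∈[2,8].
(2·3+1)(2·5+1)(2·4+1) = 693
Δ: 4! 2! 6! / 13! → 1/180180
sum: t=1:−1/576 t=2:+1/144 t=3:−1/576 = 1/288
3j²(3 5 4; 0 0 0) = Δ·Π!·Σ² = 20/1001  (sign +1)
sum: t=0:+1/34560 = 1/34560
3j²(3 5 4; 3 -5 2) = Δ·Π!·Σ² = 5/286  (sign +1)
combine: 4πI² = 693·20/1001·5/286 = 450/1859
take √, sign +1: I = 0.13879110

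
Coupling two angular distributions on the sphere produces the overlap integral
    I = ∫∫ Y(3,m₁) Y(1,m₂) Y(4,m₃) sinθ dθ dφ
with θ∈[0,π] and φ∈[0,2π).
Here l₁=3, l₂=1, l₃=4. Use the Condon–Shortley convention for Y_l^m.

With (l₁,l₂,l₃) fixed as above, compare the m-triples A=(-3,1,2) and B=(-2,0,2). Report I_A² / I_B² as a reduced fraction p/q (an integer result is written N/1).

1/12

Same 3,1,4: normalisation and zero-m 3j drop out of the ratio.
A: Δ: 0! 6! 2! / 9! → 1/252; sum: t=0:+1/1440 = 1/1440; 3j²(3 1 4; -3 1 2) = Δ·Π!·Σ² = 1/252  (sign +1)
B: Δ: 0! 6! 2! / 9! → 1/252; sum: t=0:+1/120 = 1/120; 3j²(3 1 4; -2 0 2) = Δ·Π!·Σ² = 1/21  (sign +1)
I_A²/I_B² = (1/252)/(1/21) = 1/12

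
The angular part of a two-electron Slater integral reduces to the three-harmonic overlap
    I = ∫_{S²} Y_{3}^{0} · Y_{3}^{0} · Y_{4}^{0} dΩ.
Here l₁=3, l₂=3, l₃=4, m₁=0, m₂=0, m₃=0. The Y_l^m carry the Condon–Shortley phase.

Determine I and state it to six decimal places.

Rules hold: Σm=0, L=10 even, 0≤4≤6.
N = 7·7·9 = 441
Δ = 2!·4!·4!/11! = 1/34650
Racah Σ t=0..2: t=0:+1/72 t=1:−1/16 t=2:+1/72 = -5/144
⇒ 3j(3 3 4; 0 0 0)² = 2/77, sgn -1
(m-triple is (0,0,0) — same symbol as above.)
4πI² = N·(3j₀)²·(3jₘ)² = 36/121
I = +1·√(0.297521/4π) = 0.15386989

0.153870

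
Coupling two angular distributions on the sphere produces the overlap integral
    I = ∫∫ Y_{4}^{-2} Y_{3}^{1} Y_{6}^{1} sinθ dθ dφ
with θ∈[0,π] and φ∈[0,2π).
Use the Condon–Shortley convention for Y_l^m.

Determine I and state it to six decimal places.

0.000000

l₁+l₂+l₃=13 is odd: 3j(l;000)=0 ⇒ I=0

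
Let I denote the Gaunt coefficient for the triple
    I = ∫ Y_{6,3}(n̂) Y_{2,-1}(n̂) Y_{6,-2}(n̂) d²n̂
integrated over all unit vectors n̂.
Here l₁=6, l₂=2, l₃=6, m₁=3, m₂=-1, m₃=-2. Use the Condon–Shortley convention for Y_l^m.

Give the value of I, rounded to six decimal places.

-0.140463

Checks pass: Σm=0; 14 even; l₃=6∈[4,8].
(2·6+1)(2·2+1)(2·6+1) = 845
Δ: 2! 10! 2! / 15! → 1/90090
sum: t=0:+1/69120 t=1:−1/14400 t=2:+1/69120 = -7/172800
3j²(6 2 6; 0 0 0) = Δ·Π!·Σ² = 14/715  (sign -1)
sum: t=0:+1/60480 t=1:−1/161280 = 1/96768
3j²(6 2 6; 3 -1 -2) = Δ·Π!·Σ² = 15/1001  (sign +1)
combine: 4πI² = 845·14/715·15/1001 = 30/121
take √, sign -1: I = -0.14046335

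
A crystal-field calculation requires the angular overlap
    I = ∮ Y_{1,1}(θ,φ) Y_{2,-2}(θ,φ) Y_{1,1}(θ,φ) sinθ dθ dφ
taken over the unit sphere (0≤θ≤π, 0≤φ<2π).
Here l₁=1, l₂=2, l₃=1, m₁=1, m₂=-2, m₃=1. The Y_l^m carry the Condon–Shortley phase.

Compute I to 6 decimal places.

Rules hold: Σm=0, L=4 even, 1≤1≤3.
N = 3·5·3 = 45
Δ = 2!·0!·2!/5! = 1/30
Racah Σ t=1..1: t=1:−1/1 = -1/1
⇒ 3j(1 2 1; 0 0 0)² = 2/15, sgn +1
Racah Σ t=0..0: t=0:+1/4 = 1/4
⇒ 3j(1 2 1; 1 -2 1)² = 1/5, sgn +1
4πI² = N·(3j₀)²·(3jₘ)² = 6/5
I = +1·√(1.2/4π) = 0.30901936

0.309019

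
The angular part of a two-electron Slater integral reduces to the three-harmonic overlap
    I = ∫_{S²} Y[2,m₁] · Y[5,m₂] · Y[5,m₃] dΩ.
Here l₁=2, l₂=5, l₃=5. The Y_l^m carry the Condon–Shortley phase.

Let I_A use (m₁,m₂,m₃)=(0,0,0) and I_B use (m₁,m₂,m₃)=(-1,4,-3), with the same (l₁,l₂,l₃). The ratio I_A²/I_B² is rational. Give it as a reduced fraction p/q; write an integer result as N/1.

100/147

l's match ⇒ only the (l;m) 3-j factors differ between A and B.
A: triangle coeff Δ(2,5,5) = 1/38610; Σ_t [0,2]: t=0:+1/2880 t=1:−1/576 t=2:+1/2880 = -1/960; (3j)²=10/429 [(2 5 5; 0 0 0)], sign=+1
B: triangle coeff Δ(2,5,5) = 1/38610; Σ_t [1,2]: t=1:−1/80640 t=2:+1/10080 = 1/11520; (3j)²=49/1430 [(2 5 5; -1 4 -3)], sign=+1
I_A²/I_B² = (10/429)/(49/1430) = 100/147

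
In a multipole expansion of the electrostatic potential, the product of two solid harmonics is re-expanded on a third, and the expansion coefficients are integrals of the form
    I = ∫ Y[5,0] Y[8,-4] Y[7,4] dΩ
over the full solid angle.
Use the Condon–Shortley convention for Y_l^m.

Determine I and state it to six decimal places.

-0.123255

Rules hold: Σm=0, L=20 even, 3≤7≤13.
N = 11·17·15 = 2805
Δ = 6!·4!·10!/21! = 1/814773960
Racah Σ t=1..5: t=1:−1/87091200 t=2:+1/4976640 t=3:−1/2073600 t=4:+1/4976640 t=5:−1/87091200 = -1/9676800
⇒ 3j(5 8 7; 0 0 0)² = 360/46189, sgn +1
Racah Σ t=1..4: t=1:−1/87091200 t=2:+1/23224320 t=3:−1/52254720 t=4:+1/1045094400 = 1/74649600
⇒ 3j(5 8 7; 0 -4 4)² = 110/12597, sgn -1
4πI² = N·(3j₀)²·(3jₘ)² = 198000/1037153
I = -1·√(0.190907/4π) = -0.12325548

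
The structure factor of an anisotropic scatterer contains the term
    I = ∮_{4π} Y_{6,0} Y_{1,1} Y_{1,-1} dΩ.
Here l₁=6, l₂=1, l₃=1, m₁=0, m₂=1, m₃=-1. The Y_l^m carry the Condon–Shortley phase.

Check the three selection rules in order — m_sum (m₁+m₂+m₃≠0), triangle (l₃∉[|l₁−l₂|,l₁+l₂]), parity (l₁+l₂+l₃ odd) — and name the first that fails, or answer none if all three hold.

m₁+m₂+m₃ = 0 + 1 − 1 = 0  ✓
triangle: |6−1|=5 ≤ l₃=1 ≤ 6+1=7  ✗
parity: l₁+l₂+l₃ = 8 is even

triangle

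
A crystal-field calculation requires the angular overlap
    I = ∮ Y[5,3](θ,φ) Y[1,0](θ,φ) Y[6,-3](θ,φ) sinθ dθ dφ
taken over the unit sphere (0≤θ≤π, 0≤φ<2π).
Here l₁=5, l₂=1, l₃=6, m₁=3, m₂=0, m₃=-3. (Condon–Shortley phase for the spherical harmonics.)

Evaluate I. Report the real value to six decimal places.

-0.212310

Rules hold: Σm=0, L=12 even, 4≤6≤6.
N = 11·3·13 = 429
Δ = 0!·10!·2!/13! = 1/858
Racah Σ t=0..0: t=0:+1/14400 = 1/14400
⇒ 3j(5 1 6; 0 0 0)² = 6/143, sgn +1
Racah Σ t=0..0: t=0:+1/80640 = 1/80640
⇒ 3j(5 1 6; 3 0 -3)² = 9/286, sgn -1
4πI² = N·(3j₀)²·(3jₘ)² = 81/143
I = -1·√(0.566434/4π) = -0.21230956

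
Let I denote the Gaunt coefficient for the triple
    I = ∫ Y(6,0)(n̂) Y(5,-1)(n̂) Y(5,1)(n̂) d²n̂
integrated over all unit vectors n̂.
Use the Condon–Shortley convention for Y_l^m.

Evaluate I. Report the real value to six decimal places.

-0.036818

Checks pass: Σm=0; 16 even; l₃=5∈[1,11].
(2·6+1)(2·5+1)(2·5+1) = 1573
Δ: 6! 6! 4! / 17! → 1/28588560
sum: t=1:−1/345600 t=2:+1/13824 t=3:−1/5184 t=4:+1/13824 t=5:−1/345600 = -7/129600
3j²(6 5 5; 0 0 0) = Δ·Π!·Σ² = 80/7293  (sign +1)
sum: t=0:+1/12441600 t=1:−1/86400 t=2:+1/9216 t=3:−1/7776 t=4:+1/55296 = -7/518400
3j²(6 5 5; 0 -1 1) = Δ·Π!·Σ² = 12/12155  (sign -1)
combine: 4πI² = 1573·80/7293·12/12155 = 64/3757
take √, sign -1: I = -0.03681836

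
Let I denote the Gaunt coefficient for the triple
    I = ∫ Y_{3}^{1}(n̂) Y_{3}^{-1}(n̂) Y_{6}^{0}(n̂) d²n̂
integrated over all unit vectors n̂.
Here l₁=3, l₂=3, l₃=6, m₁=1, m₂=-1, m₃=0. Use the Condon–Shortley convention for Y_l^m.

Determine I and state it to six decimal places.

Rules hold: Σm=0, L=12 even, 0≤6≤6.
N = 7·7·13 = 637
Δ = 0!·6!·6!/13! = 1/12012
Racah Σ t=0..0: t=0:+1/1296 = 1/1296
⇒ 3j(3 3 6; 0 0 0)² = 100/3003, sgn +1
Racah Σ t=0..0: t=0:+1/2304 = 1/2304
⇒ 3j(3 3 6; 1 -1 0)² = 75/4004, sgn +1
4πI² = N·(3j₀)²·(3jₘ)² = 625/1573
I = +1·√(0.39733/4π) = 0.17781595

0.177816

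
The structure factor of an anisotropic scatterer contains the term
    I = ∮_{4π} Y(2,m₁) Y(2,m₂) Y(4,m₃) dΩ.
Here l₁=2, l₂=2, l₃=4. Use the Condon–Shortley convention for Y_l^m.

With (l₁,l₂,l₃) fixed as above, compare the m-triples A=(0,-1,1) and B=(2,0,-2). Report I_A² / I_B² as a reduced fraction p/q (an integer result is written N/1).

2/1

Same 2,2,4: normalisation and zero-m 3j drop out of the ratio.
A: Δ: 0! 4! 4! / 9! → 1/630; sum: t=0:+1/24 = 1/24; 3j²(2 2 4; 0 -1 1) = Δ·Π!·Σ² = 1/21  (sign -1)
B: Δ: 0! 4! 4! / 9! → 1/630; sum: t=0:+1/96 = 1/96; 3j²(2 2 4; 2 0 -2) = Δ·Π!·Σ² = 1/42  (sign +1)
I_A²/I_B² = (1/21)/(1/42) = 2/1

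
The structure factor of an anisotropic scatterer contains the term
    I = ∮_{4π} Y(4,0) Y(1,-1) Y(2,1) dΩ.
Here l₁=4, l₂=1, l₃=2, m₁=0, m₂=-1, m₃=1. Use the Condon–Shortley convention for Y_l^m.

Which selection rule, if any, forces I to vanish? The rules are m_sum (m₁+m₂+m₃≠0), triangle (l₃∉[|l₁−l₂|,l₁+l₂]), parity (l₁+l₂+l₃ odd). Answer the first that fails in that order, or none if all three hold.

m₁+m₂+m₃ = 0 − 1 + 1 = 0  ✓
triangle: |4−1|=3 ≤ l₃=2 ≤ 4+1=5  ✗
parity: l₁+l₂+l₃ = 7 is odd

triangle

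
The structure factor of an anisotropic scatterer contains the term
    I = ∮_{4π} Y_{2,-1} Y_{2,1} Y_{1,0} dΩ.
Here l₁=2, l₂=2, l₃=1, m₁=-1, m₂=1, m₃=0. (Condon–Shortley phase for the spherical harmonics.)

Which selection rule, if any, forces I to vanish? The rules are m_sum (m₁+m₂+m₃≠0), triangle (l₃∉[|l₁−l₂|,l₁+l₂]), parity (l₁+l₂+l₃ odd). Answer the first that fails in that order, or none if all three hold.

azimuthal sum: -1 + 1 + 0 = 0  ✓
0 ≤ 1 ≤ 4 (triangle on l)  ✓
L = 2 + 2 + 1 = 5 (odd)  ✗

parity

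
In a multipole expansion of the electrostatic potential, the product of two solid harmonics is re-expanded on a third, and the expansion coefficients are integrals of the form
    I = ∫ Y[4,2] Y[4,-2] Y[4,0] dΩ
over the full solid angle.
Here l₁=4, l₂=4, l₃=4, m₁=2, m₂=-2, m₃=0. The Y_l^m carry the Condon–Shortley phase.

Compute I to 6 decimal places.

Rules hold: Σm=0, L=12 even, 0≤4≤8.
N = 9·9·9 = 729
Δ = 4!·4!·4!/13! = 1/450450
Racah Σ t=0..4: t=0:+1/13824 t=1:−1/216 t=2:+1/64 t=3:−1/216 t=4:+1/13824 = 5/768
⇒ 3j(4 4 4; 0 0 0)² = 18/1001, sgn +1
Racah Σ t=0..2: t=0:+1/384 t=1:−1/216 t=2:+1/2304 = -11/6912
⇒ 3j(4 4 4; 2 -2 0)² = 11/1638, sgn -1
4πI² = N·(3j₀)²·(3jₘ)² = 729/8281
I = -1·√(0.0880328/4π) = -0.08369845

-0.083698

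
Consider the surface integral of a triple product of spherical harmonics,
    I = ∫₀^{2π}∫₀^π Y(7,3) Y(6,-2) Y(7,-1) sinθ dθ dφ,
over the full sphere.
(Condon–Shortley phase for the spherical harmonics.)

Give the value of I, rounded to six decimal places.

-0.019541

m-sum 0 ✓  L=20 even ✓  1≤7≤13 ✓
Π(2lᵢ+1) = 15×13×15 = 2925
triangle coeff Δ(7,6,7) = 1/2444321880
Σ_t [0,6]: t=0:+1/2612736000 t=1:−1/20736000 t=2:+1/1658880 t=3:−1/746496 t=4:+1/1658880 t=5:−1/20736000 t=6:+1/2612736000 = -1/4354560
(3j)²=1000/138567 [(7 6 7; 0 0 0)], sign=+1
Σ_t [0,4]: t=0:+1/19906560 t=1:−1/3110400 t=2:+1/3317760 t=3:−1/21772800 t=4:+1/1393459200 = -1/66355200
(3j)²=21/92378 [(7 6 7; 3 -2 -1)], sign=-1
⇒ 4πI² = 787500/164109517
I = (-1)√(787500/164109517/(4π)) = -0.01954130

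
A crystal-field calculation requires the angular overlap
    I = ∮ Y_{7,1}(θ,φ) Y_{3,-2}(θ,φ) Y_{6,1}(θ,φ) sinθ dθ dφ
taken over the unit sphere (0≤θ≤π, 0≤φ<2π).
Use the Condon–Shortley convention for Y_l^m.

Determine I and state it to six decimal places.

0.132863

m-sum 0 ✓  L=16 even ✓  4≤6≤10 ✓
Π(2lᵢ+1) = 15×7×13 = 1365
triangle coeff Δ(7,3,6) = 1/2042040
Σ_t [1,3]: t=1:−1/207360 t=2:+1/57600 t=3:−1/207360 = 1/129600
(3j)²=168/12155 [(7 3 6; 0 0 0)], sign=+1
Σ_t [0,1]: t=0:+1/414720 t=1:−1/172800 = -7/2073600
(3j)²=343/29172 [(7 3 6; 1 -2 1)], sign=+1
⇒ 4πI² = 100842/454597
I = (+1)√(100842/454597/(4π)) = 0.13286253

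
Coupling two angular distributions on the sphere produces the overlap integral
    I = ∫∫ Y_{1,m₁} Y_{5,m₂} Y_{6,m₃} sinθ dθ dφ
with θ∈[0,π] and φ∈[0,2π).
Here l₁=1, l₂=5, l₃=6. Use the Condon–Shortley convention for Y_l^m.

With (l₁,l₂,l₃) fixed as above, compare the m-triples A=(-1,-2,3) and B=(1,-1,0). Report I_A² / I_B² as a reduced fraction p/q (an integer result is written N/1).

Shared (l₁,l₂,l₃)=(1,5,6): N and (l;000)² cancel in I_A²/I_B².
A: Δ = 0!·2!·10!/13! = 1/858; Racah Σ t=0..0: t=0:+1/60480 = 1/60480; ⇒ 3j(1 5 6; -1 -2 3)² = 6/143, sgn -1
B: Δ = 0!·2!·10!/13! = 1/858; Racah Σ t=0..0: t=0:+1/34560 = 1/34560; ⇒ 3j(1 5 6; 1 -1 0)² = 5/286, sgn +1
I_A²/I_B² = (6/143)/(5/286) = 12/5

12/5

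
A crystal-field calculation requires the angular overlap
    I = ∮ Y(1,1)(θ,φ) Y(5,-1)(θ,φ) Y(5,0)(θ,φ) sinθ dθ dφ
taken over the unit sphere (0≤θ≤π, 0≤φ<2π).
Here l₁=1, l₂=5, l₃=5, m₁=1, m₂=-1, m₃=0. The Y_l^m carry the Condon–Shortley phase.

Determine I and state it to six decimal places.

l₁+l₂+l₃=11 is odd: 3j(l;000)=0 ⇒ I=0

0.000000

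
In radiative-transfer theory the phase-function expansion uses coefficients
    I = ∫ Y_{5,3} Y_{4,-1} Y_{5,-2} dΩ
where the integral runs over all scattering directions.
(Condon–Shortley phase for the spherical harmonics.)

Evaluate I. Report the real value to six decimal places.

-0.118854

Checks pass: Σm=0; 14 even; l₃=5∈[1,9].
(2·5+1)(2·4+1)(2·5+1) = 1089
Δ: 4! 6! 4! / 15! → 1/3153150
sum: t=0:+1/69120 t=1:−1/1728 t=2:+1/576 t=3:−1/1728 t=4:+1/69120 = 7/11520
3j²(5 4 5; 0 0 0) = Δ·Π!·Σ² = 2/143  (sign -1)
sum: t=0:+1/6912 t=1:−1/2880 t=2:+1/17280 = -1/6912
3j²(5 4 5; 3 -1 -2) = Δ·Π!·Σ² = 5/429  (sign +1)
combine: 4πI² = 1089·2/143·5/429 = 30/169
take √, sign -1: I = -0.11885360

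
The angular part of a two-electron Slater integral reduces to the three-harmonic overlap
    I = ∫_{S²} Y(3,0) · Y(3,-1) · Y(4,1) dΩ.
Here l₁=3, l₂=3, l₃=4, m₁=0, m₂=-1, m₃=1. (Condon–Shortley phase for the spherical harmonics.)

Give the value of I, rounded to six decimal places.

-0.099323

Checks pass: Σm=0; 10 even; l₃=4∈[0,6].
(2·3+1)(2·3+1)(2·4+1) = 441
Δ: 2! 4! 4! / 11! → 1/34650
sum: t=0:+1/72 t=1:−1/16 t=2:+1/72 = -5/144
3j²(3 3 4; 0 0 0) = Δ·Π!·Σ² = 2/77  (sign -1)
sum: t=0:+1/48 t=1:−1/24 t=2:+1/288 = -5/288
3j²(3 3 4; 0 -1 1) = Δ·Π!·Σ² = 5/462  (sign +1)
combine: 4πI² = 441·2/77·5/462 = 15/121
take √, sign -1: I = -0.09932258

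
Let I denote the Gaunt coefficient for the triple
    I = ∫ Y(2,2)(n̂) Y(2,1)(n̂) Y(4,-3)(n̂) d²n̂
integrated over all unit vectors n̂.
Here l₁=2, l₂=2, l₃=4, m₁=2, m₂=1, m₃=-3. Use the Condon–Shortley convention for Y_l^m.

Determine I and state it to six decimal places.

Checks pass: Σm=0; 8 even; l₃=4∈[0,4].
(2·2+1)(2·2+1)(2·4+1) = 225
Δ: 0! 4! 4! / 9! → 1/630
sum: t=0:+1/16 = 1/16
3j²(2 2 4; 0 0 0) = Δ·Π!·Σ² = 2/35  (sign +1)
sum: t=0:+1/144 = 1/144
3j²(2 2 4; 2 1 -3) = Δ·Π!·Σ² = 1/18  (sign -1)
combine: 4πI² = 225·2/35·1/18 = 5/7
take √, sign -1: I = -0.23841361

-0.238414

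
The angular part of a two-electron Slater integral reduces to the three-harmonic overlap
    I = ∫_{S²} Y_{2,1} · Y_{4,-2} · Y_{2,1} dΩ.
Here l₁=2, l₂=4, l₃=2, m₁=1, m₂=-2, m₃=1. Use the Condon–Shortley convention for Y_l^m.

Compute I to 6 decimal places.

Rules hold: Σm=0, L=8 even, 2≤2≤6.
N = 5·9·5 = 225
Δ = 4!·0!·4!/9! = 1/630
Racah Σ t=2..2: t=2:+1/16 = 1/16
⇒ 3j(2 4 2; 0 0 0)² = 2/35, sgn +1
Racah Σ t=1..1: t=1:−1/36 = -1/36
⇒ 3j(2 4 2; 1 -2 1)² = 4/63, sgn +1
4πI² = N·(3j₀)²·(3jₘ)² = 40/49
I = +1·√(0.816327/4π) = 0.25487487

0.254875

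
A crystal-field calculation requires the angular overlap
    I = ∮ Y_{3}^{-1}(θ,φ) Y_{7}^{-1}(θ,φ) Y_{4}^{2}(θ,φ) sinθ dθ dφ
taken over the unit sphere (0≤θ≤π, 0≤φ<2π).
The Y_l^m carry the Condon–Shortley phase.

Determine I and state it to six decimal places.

-0.138088

m-sum 0 ✓  L=14 even ✓  4≤4≤10 ✓
Π(2lᵢ+1) = 7×15×9 = 945
triangle coeff Δ(3,7,4) = 1/45045
Σ_t [3,3]: t=3:−1/20736 = -1/20736
(3j)²=35/1287 [(3 7 4; 0 0 0)], sign=-1
Σ_t [4,4]: t=4:+1/69120 = 1/69120
(3j)²=4/429 [(3 7 4; -1 -1 2)], sign=+1
⇒ 4πI² = 4900/20449
I = (-1)√(4900/20449/(4π)) = -0.13808836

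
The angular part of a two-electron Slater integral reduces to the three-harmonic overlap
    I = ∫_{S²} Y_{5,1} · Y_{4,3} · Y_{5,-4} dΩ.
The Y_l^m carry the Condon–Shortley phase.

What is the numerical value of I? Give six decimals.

-0.168084

m-sum 0 ✓  L=14 even ✓  1≤5≤9 ✓
Π(2lᵢ+1) = 11×9×11 = 1089
triangle coeff Δ(5,4,5) = 1/3153150
Σ_t [0,4]: t=0:+1/69120 t=1:−1/1728 t=2:+1/576 t=3:−1/1728 t=4:+1/69120 = 7/11520
(3j)²=2/143 [(5 4 5; 0 0 0)], sign=-1
Σ_t [3,4]: t=3:−1/17280 t=4:+1/103680 = -1/20736
(3j)²=10/429 [(5 4 5; 1 3 -4)], sign=+1
⇒ 4πI² = 60/169
I = (-1)√(60/169/(4π)) = -0.16808437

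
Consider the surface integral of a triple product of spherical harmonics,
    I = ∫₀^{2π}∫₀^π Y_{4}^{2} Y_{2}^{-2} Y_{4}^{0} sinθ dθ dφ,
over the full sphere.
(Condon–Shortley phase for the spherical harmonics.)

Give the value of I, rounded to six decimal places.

-0.190365

m-sum 0 ✓  L=10 even ✓  2≤4≤6 ✓
Π(2lᵢ+1) = 9×5×9 = 405
triangle coeff Δ(4,2,4) = 1/13860
Σ_t [0,2]: t=0:+1/192 t=1:−1/36 t=2:+1/192 = -5/288
(3j)²=20/693 [(4 2 4; 0 0 0)], sign=-1
Σ_t [0,0]: t=0:+1/192 = 1/192
(3j)²=3/77 [(4 2 4; 2 -2 0)], sign=+1
⇒ 4πI² = 2700/5929
I = (-1)√(2700/5929/(4π)) = -0.19036462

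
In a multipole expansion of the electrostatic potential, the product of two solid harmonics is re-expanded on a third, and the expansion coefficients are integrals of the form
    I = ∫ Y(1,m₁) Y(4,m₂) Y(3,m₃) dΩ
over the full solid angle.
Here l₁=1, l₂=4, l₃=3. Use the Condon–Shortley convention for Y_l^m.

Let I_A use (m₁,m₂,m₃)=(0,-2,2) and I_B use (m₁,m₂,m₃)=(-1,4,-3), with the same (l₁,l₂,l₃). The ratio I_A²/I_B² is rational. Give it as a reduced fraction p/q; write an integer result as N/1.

Shared (l₁,l₂,l₃)=(1,4,3): N and (l;000)² cancel in I_A²/I_B².
A: Δ = 2!·0!·6!/9! = 1/252; Racah Σ t=1..1: t=1:−1/120 = -1/120; ⇒ 3j(1 4 3; 0 -2 2)² = 1/21, sgn +1
B: Δ = 2!·0!·6!/9! = 1/252; Racah Σ t=2..2: t=2:+1/1440 = 1/1440; ⇒ 3j(1 4 3; -1 4 -3)² = 1/9, sgn +1
I_A²/I_B² = (1/21)/(1/9) = 3/7

3/7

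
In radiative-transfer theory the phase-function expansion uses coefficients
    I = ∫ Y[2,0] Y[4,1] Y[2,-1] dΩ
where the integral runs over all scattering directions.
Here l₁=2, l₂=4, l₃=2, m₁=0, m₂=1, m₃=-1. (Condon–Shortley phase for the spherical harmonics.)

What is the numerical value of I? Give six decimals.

Checks pass: Σm=0; 8 even; l₃=2∈[2,6].
(2·2+1)(2·4+1)(2·2+1) = 225
Δ: 4! 0! 4! / 9! → 1/630
sum: t=2:+1/16 = 1/16
3j²(2 4 2; 0 0 0) = Δ·Π!·Σ² = 2/35  (sign +1)
sum: t=2:+1/24 = 1/24
3j²(2 4 2; 0 1 -1) = Δ·Π!·Σ² = 1/21  (sign -1)
combine: 4πI² = 225·2/35·1/21 = 30/49
take √, sign -1: I = -0.22072812

-0.220728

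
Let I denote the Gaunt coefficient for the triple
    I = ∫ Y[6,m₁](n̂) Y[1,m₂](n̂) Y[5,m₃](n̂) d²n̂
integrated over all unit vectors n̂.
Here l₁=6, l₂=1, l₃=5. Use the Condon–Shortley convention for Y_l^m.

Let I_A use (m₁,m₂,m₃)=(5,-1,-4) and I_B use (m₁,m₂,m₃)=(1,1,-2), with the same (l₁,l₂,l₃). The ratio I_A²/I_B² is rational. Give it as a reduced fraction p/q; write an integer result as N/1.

Same 6,1,5: normalisation and zero-m 3j drop out of the ratio.
A: Δ: 2! 10! 0! / 13! → 1/858; sum: t=0:+1/725760 = 1/725760; 3j²(6 1 5; 5 -1 -4) = Δ·Π!·Σ² = 5/78  (sign -1)
B: Δ: 2! 10! 0! / 13! → 1/858; sum: t=2:+1/60480 = 1/60480; 3j²(6 1 5; 1 1 -2) = Δ·Π!·Σ² = 5/429  (sign -1)
I_A²/I_B² = (5/78)/(5/429) = 11/2

11/2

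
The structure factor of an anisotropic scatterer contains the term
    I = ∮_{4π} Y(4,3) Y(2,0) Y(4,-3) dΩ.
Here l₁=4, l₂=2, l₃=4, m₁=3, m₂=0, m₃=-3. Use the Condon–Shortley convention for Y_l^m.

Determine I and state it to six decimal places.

0.057344

m-sum 0 ✓  L=10 even ✓  2≤4≤6 ✓
Π(2lᵢ+1) = 9×5×9 = 405
triangle coeff Δ(4,2,4) = 1/13860
Σ_t [0,2]: t=0:+1/192 t=1:−1/36 t=2:+1/192 = -5/288
(3j)²=20/693 [(4 2 4; 0 0 0)], sign=-1
Σ_t [0,1]: t=0:+1/480 t=1:−1/720 = 1/1440
(3j)²=7/1980 [(4 2 4; 3 0 -3)], sign=-1
⇒ 4πI² = 5/121
I = (+1)√(5/121/(4π)) = 0.05734392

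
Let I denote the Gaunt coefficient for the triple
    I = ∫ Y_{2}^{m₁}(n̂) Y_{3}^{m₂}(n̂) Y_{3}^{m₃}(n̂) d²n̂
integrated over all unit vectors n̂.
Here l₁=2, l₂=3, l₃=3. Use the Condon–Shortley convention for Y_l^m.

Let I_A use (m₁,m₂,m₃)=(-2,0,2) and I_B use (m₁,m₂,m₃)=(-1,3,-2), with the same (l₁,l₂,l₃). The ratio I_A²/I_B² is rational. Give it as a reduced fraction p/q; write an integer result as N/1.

4/5

Same 2,3,3: normalisation and zero-m 3j drop out of the ratio.
A: Δ: 2! 2! 4! / 9! → 1/3780; sum: t=2:+1/24 = 1/24; 3j²(2 3 3; -2 0 2) = Δ·Π!·Σ² = 1/21  (sign -1)
B: Δ: 2! 2! 4! / 9! → 1/3780; sum: t=2:+1/48 = 1/48; 3j²(2 3 3; -1 3 -2) = Δ·Π!·Σ² = 5/84  (sign -1)
I_A²/I_B² = (1/21)/(5/84) = 4/5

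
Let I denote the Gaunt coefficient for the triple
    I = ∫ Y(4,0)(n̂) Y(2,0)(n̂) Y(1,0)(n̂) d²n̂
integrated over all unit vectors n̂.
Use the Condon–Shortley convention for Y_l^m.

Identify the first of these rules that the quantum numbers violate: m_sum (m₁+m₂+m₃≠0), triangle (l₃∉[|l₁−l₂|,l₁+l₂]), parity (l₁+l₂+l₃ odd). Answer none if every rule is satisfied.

triangle

azimuthal sum: 0 + 0 + 0 = 0  ✓
2 ≤ 1 ≤ 6 (triangle on l)  ✗
L = 4 + 2 + 1 = 7 (odd)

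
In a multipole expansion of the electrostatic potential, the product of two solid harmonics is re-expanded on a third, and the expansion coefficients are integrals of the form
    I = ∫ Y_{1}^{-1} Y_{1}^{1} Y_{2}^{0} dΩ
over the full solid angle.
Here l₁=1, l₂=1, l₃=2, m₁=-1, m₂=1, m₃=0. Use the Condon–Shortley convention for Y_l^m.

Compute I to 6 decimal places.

m-sum 0 ✓  L=4 even ✓  0≤2≤2 ✓
Π(2lᵢ+1) = 3×3×5 = 45
triangle coeff Δ(1,1,2) = 1/30
Σ_t [0,0]: t=0:+1/1 = 1/1
(3j)²=2/15 [(1 1 2; 0 0 0)], sign=+1
Σ_t [0,0]: t=0:+1/4 = 1/4
(3j)²=1/30 [(1 1 2; -1 1 0)], sign=+1
⇒ 4πI² = 1/5
I = (+1)√(1/5/(4π)) = 0.12615663

0.126157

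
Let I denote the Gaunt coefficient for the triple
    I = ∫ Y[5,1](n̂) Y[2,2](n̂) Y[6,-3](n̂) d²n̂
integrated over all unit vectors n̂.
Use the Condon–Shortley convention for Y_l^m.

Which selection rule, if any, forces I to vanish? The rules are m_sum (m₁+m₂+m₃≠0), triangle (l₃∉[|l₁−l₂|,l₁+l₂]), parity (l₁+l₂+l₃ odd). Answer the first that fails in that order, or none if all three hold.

parity

azimuthal sum: 1 + 2 − 3 = 0  ✓
3 ≤ 6 ≤ 7 (triangle on l)  ✓
L = 5 + 2 + 6 = 13 (odd)  ✗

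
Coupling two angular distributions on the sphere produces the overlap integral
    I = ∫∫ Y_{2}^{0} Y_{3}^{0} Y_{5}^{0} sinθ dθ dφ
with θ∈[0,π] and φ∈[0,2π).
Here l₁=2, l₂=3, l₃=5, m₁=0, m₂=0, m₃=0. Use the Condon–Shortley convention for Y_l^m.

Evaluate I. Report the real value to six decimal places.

Rules hold: Σm=0, L=10 even, 1≤5≤5.
N = 5·7·11 = 385
Δ = 0!·4!·6!/11! = 1/2310
Racah Σ t=0..0: t=0:+1/144 = 1/144
⇒ 3j(2 3 5; 0 0 0)² = 10/231, sgn -1
(m-triple is (0,0,0) — same symbol as above.)
4πI² = N·(3j₀)²·(3jₘ)² = 500/693
I = +1·√(0.721501/4π) = 0.23961470

0.239615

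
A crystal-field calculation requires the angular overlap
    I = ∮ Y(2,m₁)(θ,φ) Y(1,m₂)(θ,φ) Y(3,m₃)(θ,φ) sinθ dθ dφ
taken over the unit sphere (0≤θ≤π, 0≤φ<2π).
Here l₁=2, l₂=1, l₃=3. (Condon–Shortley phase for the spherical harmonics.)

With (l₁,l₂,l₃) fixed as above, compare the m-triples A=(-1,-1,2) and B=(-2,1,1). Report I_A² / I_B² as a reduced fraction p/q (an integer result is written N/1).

10/1

Shared (l₁,l₂,l₃)=(2,1,3): N and (l;000)² cancel in I_A²/I_B².
A: Δ = 0!·4!·2!/7! = 1/105; Racah Σ t=0..0: t=0:+1/12 = 1/12; ⇒ 3j(2 1 3; -1 -1 2)² = 2/21, sgn -1
B: Δ = 0!·4!·2!/7! = 1/105; Racah Σ t=0..0: t=0:+1/48 = 1/48; ⇒ 3j(2 1 3; -2 1 1)² = 1/105, sgn +1
I_A²/I_B² = (2/21)/(1/105) = 10/1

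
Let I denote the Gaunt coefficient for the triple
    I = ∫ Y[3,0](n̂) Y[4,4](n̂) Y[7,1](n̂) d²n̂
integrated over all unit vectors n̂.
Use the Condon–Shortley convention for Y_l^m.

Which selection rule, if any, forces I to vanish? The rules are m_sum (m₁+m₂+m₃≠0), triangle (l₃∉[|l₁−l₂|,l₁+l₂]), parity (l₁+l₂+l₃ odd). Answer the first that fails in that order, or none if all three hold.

m_sum

Σmᵢ = 5  ✗
l₃∈[|l₁−l₂|,l₁+l₂]=[1,7], have l₃=7
Σlᵢ = 14 ⇒ even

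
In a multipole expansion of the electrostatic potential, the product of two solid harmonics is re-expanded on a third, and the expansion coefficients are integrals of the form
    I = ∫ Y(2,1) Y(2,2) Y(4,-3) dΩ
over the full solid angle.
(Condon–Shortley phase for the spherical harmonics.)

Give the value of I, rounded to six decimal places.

-0.238414

Checks pass: Σm=0; 8 even; l₃=4∈[0,4].
(2·2+1)(2·2+1)(2·4+1) = 225
Δ: 0! 4! 4! / 9! → 1/630
sum: t=0:+1/16 = 1/16
3j²(2 2 4; 0 0 0) = Δ·Π!·Σ² = 2/35  (sign +1)
sum: t=0:+1/144 = 1/144
3j²(2 2 4; 1 2 -3) = Δ·Π!·Σ² = 1/18  (sign -1)
combine: 4πI² = 225·2/35·1/18 = 5/7
take √, sign -1: I = -0.23841361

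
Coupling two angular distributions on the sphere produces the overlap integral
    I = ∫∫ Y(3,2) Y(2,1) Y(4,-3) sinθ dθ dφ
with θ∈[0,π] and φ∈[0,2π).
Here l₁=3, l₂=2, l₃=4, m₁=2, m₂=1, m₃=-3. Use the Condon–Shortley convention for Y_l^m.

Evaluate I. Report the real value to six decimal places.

0.000000

l₁+l₂+l₃=9 is odd: 3j(l;000)=0 ⇒ I=0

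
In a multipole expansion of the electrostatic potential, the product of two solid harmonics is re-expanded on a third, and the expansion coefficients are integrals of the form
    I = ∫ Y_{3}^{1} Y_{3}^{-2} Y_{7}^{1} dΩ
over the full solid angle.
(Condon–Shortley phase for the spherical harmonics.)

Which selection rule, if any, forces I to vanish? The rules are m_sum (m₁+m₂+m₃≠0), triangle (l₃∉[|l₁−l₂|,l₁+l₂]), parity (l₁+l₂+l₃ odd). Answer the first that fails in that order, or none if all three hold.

m₁+m₂+m₃ = 1 − 2 + 1 = 0  ✓
triangle: |3−3|=0 ≤ l₃=7 ≤ 3+3=6  ✗
parity: l₁+l₂+l₃ = 13 is odd

triangle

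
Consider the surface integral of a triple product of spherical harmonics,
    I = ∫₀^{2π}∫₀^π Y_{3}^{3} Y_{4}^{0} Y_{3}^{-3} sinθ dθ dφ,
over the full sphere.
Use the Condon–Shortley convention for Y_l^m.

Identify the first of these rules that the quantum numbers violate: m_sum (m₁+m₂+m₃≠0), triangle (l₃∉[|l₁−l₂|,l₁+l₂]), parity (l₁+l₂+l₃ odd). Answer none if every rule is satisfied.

none

azimuthal sum: 3 + 0 − 3 = 0  ✓
1 ≤ 3 ≤ 7 (triangle on l)  ✓
L = 3 + 4 + 3 = 10 (even)  ✓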